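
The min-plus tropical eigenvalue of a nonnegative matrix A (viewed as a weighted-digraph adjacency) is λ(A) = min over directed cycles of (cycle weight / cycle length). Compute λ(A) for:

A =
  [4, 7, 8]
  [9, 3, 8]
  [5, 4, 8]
λ(A) = 3

Enumerate directed cycles and compute their means (weight / length). Sample:
  cycle 0 → 0: weight = 4, length = 1, mean = 4/1 ≈ 4.000
  cycle 1 → 1: weight = 3, length = 1, mean = 3/1 ≈ 3.000
  cycle 2 → 2: weight = 8, length = 1, mean = 8/1 ≈ 8.000
  cycle 0 → 1 → 0: weight = 16, length = 2, mean = 16/2 ≈ 8.000
  cycle 0 → 2 → 0: weight = 13, length = 2, mean = 13/2 ≈ 6.500
  cycle 1 → 0 → 1: weight = 16, length = 2, mean = 16/2 ≈ 8.000
Minimum mean = 3.000, attained e.g. along the cycle 1 → 1 with weight 3 and length 1. So λ(A) = 3/1 = 3.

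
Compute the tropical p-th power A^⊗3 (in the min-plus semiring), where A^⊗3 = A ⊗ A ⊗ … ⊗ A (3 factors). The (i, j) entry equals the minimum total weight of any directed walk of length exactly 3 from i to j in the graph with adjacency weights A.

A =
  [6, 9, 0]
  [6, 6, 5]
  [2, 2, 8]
A^⊗3 =
  [8, 8, 2]
  [8, 8, 7]
  [4, 4, 8]

Each entry (A^⊗3)_ij equals the minimum over all length-3 walks i = v_0 → v_1 → … → v_3 = j of Σ_t A[v_t][v_{t+1}]. For example, for (i, j) = (0, 2) we minimise over 9 possible intermediate vertex sequences; the minimum is 2, attained along the walk 0 → 2 → 0 → 2.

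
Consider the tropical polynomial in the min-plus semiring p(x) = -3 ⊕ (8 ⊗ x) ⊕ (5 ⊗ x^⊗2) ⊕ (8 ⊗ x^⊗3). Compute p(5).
p(5) = -3

A tropical monomial a ⊗ x^⊗i evaluates to a + i · x. Evaluating each term at x = 5:
  Term 0 contributes -3 + 0 · 5 = -3
  Term 1 contributes 8 + 1 · 5 = 13
  Term 2 contributes 5 + 2 · 5 = 15
  Term 3 contributes 8 + 3 · 5 = 23
p(5) = ⊕ of these = min[-3, 13, 15, 23] = -3.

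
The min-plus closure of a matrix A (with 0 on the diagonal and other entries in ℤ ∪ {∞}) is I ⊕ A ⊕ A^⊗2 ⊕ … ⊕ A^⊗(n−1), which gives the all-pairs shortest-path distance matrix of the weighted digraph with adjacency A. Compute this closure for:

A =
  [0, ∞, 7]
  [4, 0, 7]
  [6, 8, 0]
Closure =
  [0, 15, 7]
  [4, 0, 7]
  [6, 8, 0]

This is the Floyd-Warshall all-pairs shortest-path computation. For each intermediate vertex k = 0, 1, …, 2, update dist[i][j] ← min(dist[i][j], dist[i][k] + dist[k][j]). The final matrix gives, for each (i, j), the minimum total weight of any directed path from i to j (possibly empty when i = j).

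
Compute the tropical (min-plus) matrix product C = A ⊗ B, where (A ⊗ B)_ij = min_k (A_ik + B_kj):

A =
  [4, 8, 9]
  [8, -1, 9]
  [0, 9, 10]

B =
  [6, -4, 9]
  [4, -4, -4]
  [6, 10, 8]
A ⊗ B =
  [10, 0, 4]
  [3, -5, -5]
  [6, -4, 5]

Apply the min-plus product entry-by-entry:
  C[0][0] = min over k of (A[0][0] + B[0][0] = 4 + 6 = 10, A[0][1] + B[1][0] = 8 + 4 = 12, A[0][2] + B[2][0] = 9 + 6 = 15) = 10 (attained at k = 0)
  C[0][1] = min over k of (A[0][0] + B[0][1] = 4 + -4 = 0, A[0][1] + B[1][1] = 8 + -4 = 4, A[0][2] + B[2][1] = 9 + 10 = 19) = 0 (attained at k = 0)
  C[0][2] = min over k of (A[0][0] + B[0][2] = 4 + 9 = 13, A[0][1] + B[1][2] = 8 + -4 = 4, A[0][2] + B[2][2] = 9 + 8 = 17) = 4 (attained at k = 1)
  C[1][0] = min over k of (A[1][0] + B[0][0] = 8 + 6 = 14, A[1][1] + B[1][0] = -1 + 4 = 3, A[1][2] + B[2][0] = 9 + 6 = 15) = 3 (attained at k = 1)
  C[1][1] = min over k of (A[1][0] + B[0][1] = 8 + -4 = 4, A[1][1] + B[1][1] = -1 + -4 = -5, A[1][2] + B[2][1] = 9 + 10 = 19) = -5 (attained at k = 1)
  C[1][2] = min over k of (A[1][0] + B[0][2] = 8 + 9 = 17, A[1][1] + B[1][2] = -1 + -4 = -5, A[1][2] + B[2][2] = 9 + 8 = 17) = -5 (attained at k = 1)
  C[2][0] = min over k of (A[2][0] + B[0][0] = 0 + 6 = 6, A[2][1] + B[1][0] = 9 + 4 = 13, A[2][2] + B[2][0] = 10 + 6 = 16) = 6 (attained at k = 0)
  C[2][1] = min over k of (A[2][0] + B[0][1] = 0 + -4 = -4, A[2][1] + B[1][1] = 9 + -4 = 5, A[2][2] + B[2][1] = 10 + 10 = 20) = -4 (attained at k = 0)
  C[2][2] = min over k of (A[2][0] + B[0][2] = 0 + 9 = 9, A[2][1] + B[1][2] = 9 + -4 = 5, A[2][2] + B[2][2] = 10 + 8 = 18) = 5 (attained at k = 1)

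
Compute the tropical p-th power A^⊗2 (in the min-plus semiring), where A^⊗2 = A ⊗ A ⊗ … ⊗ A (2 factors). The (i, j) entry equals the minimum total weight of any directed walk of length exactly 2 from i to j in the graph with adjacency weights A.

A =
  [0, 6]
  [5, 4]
A^⊗2 =
  [0, 6]
  [5, 8]

Each entry (A^⊗2)_ij equals the minimum over all length-2 walks i = v_0 → v_1 → … → v_2 = j of Σ_t A[v_t][v_{t+1}]. For example, for (i, j) = (0, 1) we minimise over 2 possible intermediate vertex sequences; the minimum is 6, attained along the walk 0 → 0 → 1.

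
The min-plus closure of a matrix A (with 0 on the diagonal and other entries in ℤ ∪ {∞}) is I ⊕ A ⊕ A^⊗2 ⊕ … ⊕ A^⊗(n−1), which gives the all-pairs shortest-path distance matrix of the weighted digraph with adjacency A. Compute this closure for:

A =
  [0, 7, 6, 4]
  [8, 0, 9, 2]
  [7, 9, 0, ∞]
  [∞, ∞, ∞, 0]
Closure =
  [0, 7, 6, 4]
  [8, 0, 9, 2]
  [7, 9, 0, 11]
  [∞, ∞, ∞, 0]

This is the Floyd-Warshall all-pairs shortest-path computation. For each intermediate vertex k = 0, 1, …, 3, update dist[i][j] ← min(dist[i][j], dist[i][k] + dist[k][j]). The final matrix gives, for each (i, j), the minimum total weight of any directed path from i to j (possibly empty when i = j).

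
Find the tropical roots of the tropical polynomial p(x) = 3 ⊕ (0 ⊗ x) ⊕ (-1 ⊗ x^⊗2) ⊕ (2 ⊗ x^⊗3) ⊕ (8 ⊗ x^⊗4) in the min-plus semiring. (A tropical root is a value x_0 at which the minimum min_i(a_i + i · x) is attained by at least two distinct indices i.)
Roots: {-6, -3, 1, 3}

Each tropical root is a break point of the lower envelope of the lines y = a_i + i · x (there are 5 lines, with slopes 0, 1, ..., 4). Only the lines that attain the minimum somewhere contribute to roots; other lines are dominated. Here the surviving (envelope) indices are i = 4, i = 3, i = 2, i = 1, i = 0.
Intersections between consecutive envelope lines give the roots: for adjacent envelope indices i < j the intersection is x = (a_i − a_j) / (j − i). Reading off the sorted break points: {-6, -3, 1, 3}.
Verification: at each break x_0, at least two indices attain the minimum of min_i(a_i + i · x_0).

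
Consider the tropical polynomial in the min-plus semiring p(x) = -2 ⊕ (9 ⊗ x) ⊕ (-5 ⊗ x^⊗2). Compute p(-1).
p(-1) = -7

A tropical monomial a ⊗ x^⊗i evaluates to a + i · x. Evaluating each term at x = -1:
  Term 0 contributes -2 + 0 · -1 = -2
  Term 1 contributes 9 + 1 · -1 = 8
  Term 2 contributes -5 + 2 · -1 = -7
p(-1) = ⊕ of these = min[-2, 8, -7] = -7.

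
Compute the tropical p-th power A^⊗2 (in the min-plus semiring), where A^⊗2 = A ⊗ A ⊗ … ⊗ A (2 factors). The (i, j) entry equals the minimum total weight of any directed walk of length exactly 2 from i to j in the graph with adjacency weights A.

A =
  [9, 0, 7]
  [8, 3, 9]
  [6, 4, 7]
A^⊗2 =
  [8, 3, 9]
  [11, 6, 12]
  [12, 6, 13]

Each entry (A^⊗2)_ij equals the minimum over all length-2 walks i = v_0 → v_1 → … → v_2 = j of Σ_t A[v_t][v_{t+1}]. For example, for (i, j) = (0, 2) we minimise over 3 possible intermediate vertex sequences; the minimum is 9, attained along the walk 0 → 1 → 2.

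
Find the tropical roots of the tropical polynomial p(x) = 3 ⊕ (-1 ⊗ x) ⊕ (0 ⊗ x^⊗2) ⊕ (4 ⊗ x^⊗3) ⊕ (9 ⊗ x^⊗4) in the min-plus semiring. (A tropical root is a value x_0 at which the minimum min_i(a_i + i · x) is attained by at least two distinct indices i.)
Roots: {-5, -4, -1, 4}

Each tropical root is a break point of the lower envelope of the lines y = a_i + i · x (there are 5 lines, with slopes 0, 1, ..., 4). Only the lines that attain the minimum somewhere contribute to roots; other lines are dominated. Here the surviving (envelope) indices are i = 4, i = 3, i = 2, i = 1, i = 0.
Intersections between consecutive envelope lines give the roots: for adjacent envelope indices i < j the intersection is x = (a_i − a_j) / (j − i). Reading off the sorted break points: {-5, -4, -1, 4}.
Verification: at each break x_0, at least two indices attain the minimum of min_i(a_i + i · x_0).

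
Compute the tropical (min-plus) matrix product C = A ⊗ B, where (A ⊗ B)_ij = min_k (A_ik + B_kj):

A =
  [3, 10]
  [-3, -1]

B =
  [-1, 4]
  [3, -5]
A ⊗ B =
  [2, 5]
  [-4, -6]

Apply the min-plus product entry-by-entry:
  C[0][0] = min over k of (A[0][0] + B[0][0] = 3 + -1 = 2, A[0][1] + B[1][0] = 10 + 3 = 13) = 2 (attained at k = 0)
  C[0][1] = min over k of (A[0][0] + B[0][1] = 3 + 4 = 7, A[0][1] + B[1][1] = 10 + -5 = 5) = 5 (attained at k = 1)
  C[1][0] = min over k of (A[1][0] + B[0][0] = -3 + -1 = -4, A[1][1] + B[1][0] = -1 + 3 = 2) = -4 (attained at k = 0)
  C[1][1] = min over k of (A[1][0] + B[0][1] = -3 + 4 = 1, A[1][1] + B[1][1] = -1 + -5 = -6) = -6 (attained at k = 1)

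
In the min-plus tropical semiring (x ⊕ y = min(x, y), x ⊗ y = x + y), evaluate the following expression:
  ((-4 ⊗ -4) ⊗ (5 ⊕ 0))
((-4 ⊗ -4) ⊗ (5 ⊕ 0)) = -8

Expand innermost to outermost. Recall ⊕ takes the minimum of its arguments and ⊗ takes their sum. Working out the expression ((-4 ⊗ -4) ⊗ (5 ⊕ 0)) gives -8.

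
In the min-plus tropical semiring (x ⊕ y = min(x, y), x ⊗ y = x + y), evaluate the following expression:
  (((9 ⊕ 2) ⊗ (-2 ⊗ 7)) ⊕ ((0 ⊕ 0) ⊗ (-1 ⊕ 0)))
(((9 ⊕ 2) ⊗ (-2 ⊗ 7)) ⊕ ((0 ⊕ 0) ⊗ (-1 ⊕ 0))) = -1

Expand innermost to outermost. Recall ⊕ takes the minimum of its arguments and ⊗ takes their sum. Working out the expression (((9 ⊕ 2) ⊗ (-2 ⊗ 7)) ⊕ ((0 ⊕ 0) ⊗ (-1 ⊕ 0))) gives -1.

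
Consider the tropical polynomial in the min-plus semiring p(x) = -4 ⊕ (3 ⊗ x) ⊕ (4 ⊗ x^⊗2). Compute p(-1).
p(-1) = -4

A tropical monomial a ⊗ x^⊗i evaluates to a + i · x. Evaluating each term at x = -1:
  Term 0 contributes -4 + 0 · -1 = -4
  Term 1 contributes 3 + 1 · -1 = 2
  Term 2 contributes 4 + 2 · -1 = 2
p(-1) = ⊕ of these = min[-4, 2, 2] = -4.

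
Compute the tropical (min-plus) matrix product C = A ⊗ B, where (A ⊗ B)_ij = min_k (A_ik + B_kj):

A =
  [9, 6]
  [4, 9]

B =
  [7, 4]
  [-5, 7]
A ⊗ B =
  [1, 13]
  [4, 8]

Apply the min-plus product entry-by-entry:
  C[0][0] = min over k of (A[0][0] + B[0][0] = 9 + 7 = 16, A[0][1] + B[1][0] = 6 + -5 = 1) = 1 (attained at k = 1)
  C[0][1] = min over k of (A[0][0] + B[0][1] = 9 + 4 = 13, A[0][1] + B[1][1] = 6 + 7 = 13) = 13 (attained at k = 0)
  C[1][0] = min over k of (A[1][0] + B[0][0] = 4 + 7 = 11, A[1][1] + B[1][0] = 9 + -5 = 4) = 4 (attained at k = 1)
  C[1][1] = min over k of (A[1][0] + B[0][1] = 4 + 4 = 8, A[1][1] + B[1][1] = 9 + 7 = 16) = 8 (attained at k = 0)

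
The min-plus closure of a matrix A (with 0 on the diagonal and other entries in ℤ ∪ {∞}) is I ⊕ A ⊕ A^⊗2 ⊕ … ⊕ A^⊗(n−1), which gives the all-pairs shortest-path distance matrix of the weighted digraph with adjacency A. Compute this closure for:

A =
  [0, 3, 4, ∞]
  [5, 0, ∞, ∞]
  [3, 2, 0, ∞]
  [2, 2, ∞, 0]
Closure =
  [0, 3, 4, ∞]
  [5, 0, 9, ∞]
  [3, 2, 0, ∞]
  [2, 2, 6, 0]

This is the Floyd-Warshall all-pairs shortest-path computation. For each intermediate vertex k = 0, 1, …, 3, update dist[i][j] ← min(dist[i][j], dist[i][k] + dist[k][j]). The final matrix gives, for each (i, j), the minimum total weight of any directed path from i to j (possibly empty when i = j).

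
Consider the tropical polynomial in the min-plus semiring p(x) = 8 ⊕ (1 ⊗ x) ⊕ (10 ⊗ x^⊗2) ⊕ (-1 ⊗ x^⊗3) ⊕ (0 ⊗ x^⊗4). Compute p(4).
p(4) = 5

A tropical monomial a ⊗ x^⊗i evaluates to a + i · x. Evaluating each term at x = 4:
  Term 0 contributes 8 + 0 · 4 = 8
  Term 1 contributes 1 + 1 · 4 = 5
  Term 2 contributes 10 + 2 · 4 = 18
  Term 3 contributes -1 + 3 · 4 = 11
  Term 4 contributes 0 + 4 · 4 = 16
p(4) = ⊕ of these = min[8, 5, 18, 11, 16] = 5.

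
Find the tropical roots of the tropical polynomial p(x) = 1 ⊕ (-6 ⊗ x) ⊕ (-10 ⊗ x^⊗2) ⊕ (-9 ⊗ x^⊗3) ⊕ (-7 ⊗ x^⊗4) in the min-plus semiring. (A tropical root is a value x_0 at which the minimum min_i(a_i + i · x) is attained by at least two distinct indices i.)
Roots: {-2, -1, 4, 7}

Each tropical root is a break point of the lower envelope of the lines y = a_i + i · x (there are 5 lines, with slopes 0, 1, ..., 4). Only the lines that attain the minimum somewhere contribute to roots; other lines are dominated. Here the surviving (envelope) indices are i = 4, i = 3, i = 2, i = 1, i = 0.
Intersections between consecutive envelope lines give the roots: for adjacent envelope indices i < j the intersection is x = (a_i − a_j) / (j − i). Reading off the sorted break points: {-2, -1, 4, 7}.
Verification: at each break x_0, at least two indices attain the minimum of min_i(a_i + i · x_0).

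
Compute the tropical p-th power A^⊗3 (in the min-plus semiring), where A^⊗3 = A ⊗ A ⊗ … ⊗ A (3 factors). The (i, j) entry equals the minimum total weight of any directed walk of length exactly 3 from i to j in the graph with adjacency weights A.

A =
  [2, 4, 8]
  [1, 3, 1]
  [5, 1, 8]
A^⊗3 =
  [6, 6, 7]
  [3, 5, 3]
  [4, 3, 5]

Each entry (A^⊗3)_ij equals the minimum over all length-3 walks i = v_0 → v_1 → … → v_3 = j of Σ_t A[v_t][v_{t+1}]. For example, for (i, j) = (0, 2) we minimise over 9 possible intermediate vertex sequences; the minimum is 7, attained along the walk 0 → 0 → 1 → 2.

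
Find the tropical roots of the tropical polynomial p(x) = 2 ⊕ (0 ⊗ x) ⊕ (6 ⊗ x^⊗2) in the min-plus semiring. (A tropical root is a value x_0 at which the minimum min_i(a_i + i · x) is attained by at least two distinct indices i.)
Roots: {-6, 2}

Each tropical root is a break point of the lower envelope of the lines y = a_i + i · x (there are 3 lines, with slopes 0, 1, ..., 2). Only the lines that attain the minimum somewhere contribute to roots; other lines are dominated. Here the surviving (envelope) indices are i = 2, i = 1, i = 0.
Intersections between consecutive envelope lines give the roots: for adjacent envelope indices i < j the intersection is x = (a_i − a_j) / (j − i). Reading off the sorted break points: {-6, 2}.
Verification: at each break x_0, at least two indices attain the minimum of min_i(a_i + i · x_0).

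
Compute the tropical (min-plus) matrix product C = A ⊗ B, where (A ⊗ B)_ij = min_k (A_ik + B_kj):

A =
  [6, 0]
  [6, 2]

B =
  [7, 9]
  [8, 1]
A ⊗ B =
  [8, 1]
  [10, 3]

Apply the min-plus product entry-by-entry:
  C[0][0] = min over k of (A[0][0] + B[0][0] = 6 + 7 = 13, A[0][1] + B[1][0] = 0 + 8 = 8) = 8 (attained at k = 1)
  C[0][1] = min over k of (A[0][0] + B[0][1] = 6 + 9 = 15, A[0][1] + B[1][1] = 0 + 1 = 1) = 1 (attained at k = 1)
  C[1][0] = min over k of (A[1][0] + B[0][0] = 6 + 7 = 13, A[1][1] + B[1][0] = 2 + 8 = 10) = 10 (attained at k = 1)
  C[1][1] = min over k of (A[1][0] + B[0][1] = 6 + 9 = 15, A[1][1] + B[1][1] = 2 + 1 = 3) = 3 (attained at k = 1)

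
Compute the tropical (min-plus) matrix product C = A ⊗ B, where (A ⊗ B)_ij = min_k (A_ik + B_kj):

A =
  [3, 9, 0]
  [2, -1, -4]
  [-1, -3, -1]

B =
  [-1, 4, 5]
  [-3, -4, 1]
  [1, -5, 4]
A ⊗ B =
  [1, -5, 4]
  [-4, -9, 0]
  [-6, -7, -2]

Apply the min-plus product entry-by-entry:
  C[0][0] = min over k of (A[0][0] + B[0][0] = 3 + -1 = 2, A[0][1] + B[1][0] = 9 + -3 = 6, A[0][2] + B[2][0] = 0 + 1 = 1) = 1 (attained at k = 2)
  C[0][1] = min over k of (A[0][0] + B[0][1] = 3 + 4 = 7, A[0][1] + B[1][1] = 9 + -4 = 5, A[0][2] + B[2][1] = 0 + -5 = -5) = -5 (attained at k = 2)
  C[0][2] = min over k of (A[0][0] + B[0][2] = 3 + 5 = 8, A[0][1] + B[1][2] = 9 + 1 = 10, A[0][2] + B[2][2] = 0 + 4 = 4) = 4 (attained at k = 2)
  C[1][0] = min over k of (A[1][0] + B[0][0] = 2 + -1 = 1, A[1][1] + B[1][0] = -1 + -3 = -4, A[1][2] + B[2][0] = -4 + 1 = -3) = -4 (attained at k = 1)
  C[1][1] = min over k of (A[1][0] + B[0][1] = 2 + 4 = 6, A[1][1] + B[1][1] = -1 + -4 = -5, A[1][2] + B[2][1] = -4 + -5 = -9) = -9 (attained at k = 2)
  C[1][2] = min over k of (A[1][0] + B[0][2] = 2 + 5 = 7, A[1][1] + B[1][2] = -1 + 1 = 0, A[1][2] + B[2][2] = -4 + 4 = 0) = 0 (attained at k = 1)
  C[2][0] = min over k of (A[2][0] + B[0][0] = -1 + -1 = -2, A[2][1] + B[1][0] = -3 + -3 = -6, A[2][2] + B[2][0] = -1 + 1 = 0) = -6 (attained at k = 1)
  C[2][1] = min over k of (A[2][0] + B[0][1] = -1 + 4 = 3, A[2][1] + B[1][1] = -3 + -4 = -7, A[2][2] + B[2][1] = -1 + -5 = -6) = -7 (attained at k = 1)
  C[2][2] = min over k of (A[2][0] + B[0][2] = -1 + 5 = 4, A[2][1] + B[1][2] = -3 + 1 = -2, A[2][2] + B[2][2] = -1 + 4 = 3) = -2 (attained at k = 1)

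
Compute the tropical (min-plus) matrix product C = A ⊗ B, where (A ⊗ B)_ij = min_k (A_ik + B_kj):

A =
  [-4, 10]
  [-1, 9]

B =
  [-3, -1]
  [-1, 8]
A ⊗ B =
  [-7, -5]
  [-4, -2]

Apply the min-plus product entry-by-entry:
  C[0][0] = min over k of (A[0][0] + B[0][0] = -4 + -3 = -7, A[0][1] + B[1][0] = 10 + -1 = 9) = -7 (attained at k = 0)
  C[0][1] = min over k of (A[0][0] + B[0][1] = -4 + -1 = -5, A[0][1] + B[1][1] = 10 + 8 = 18) = -5 (attained at k = 0)
  C[1][0] = min over k of (A[1][0] + B[0][0] = -1 + -3 = -4, A[1][1] + B[1][0] = 9 + -1 = 8) = -4 (attained at k = 0)
  C[1][1] = min over k of (A[1][0] + B[0][1] = -1 + -1 = -2, A[1][1] + B[1][1] = 9 + 8 = 17) = -2 (attained at k = 0)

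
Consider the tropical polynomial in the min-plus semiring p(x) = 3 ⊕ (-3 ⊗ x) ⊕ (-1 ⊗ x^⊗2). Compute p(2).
p(2) = -1

A tropical monomial a ⊗ x^⊗i evaluates to a + i · x. Evaluating each term at x = 2:
  Term 0 contributes 3 + 0 · 2 = 3
  Term 1 contributes -3 + 1 · 2 = -1
  Term 2 contributes -1 + 2 · 2 = 3
p(2) = ⊕ of these = min[3, -1, 3] = -1.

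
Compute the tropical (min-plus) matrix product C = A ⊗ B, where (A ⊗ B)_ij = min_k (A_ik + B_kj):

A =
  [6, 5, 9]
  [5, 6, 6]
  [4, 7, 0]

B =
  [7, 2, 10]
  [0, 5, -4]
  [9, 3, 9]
A ⊗ B =
  [5, 8, 1]
  [6, 7, 2]
  [7, 3, 3]

Apply the min-plus product entry-by-entry:
  C[0][0] = min over k of (A[0][0] + B[0][0] = 6 + 7 = 13, A[0][1] + B[1][0] = 5 + 0 = 5, A[0][2] + B[2][0] = 9 + 9 = 18) = 5 (attained at k = 1)
  C[0][1] = min over k of (A[0][0] + B[0][1] = 6 + 2 = 8, A[0][1] + B[1][1] = 5 + 5 = 10, A[0][2] + B[2][1] = 9 + 3 = 12) = 8 (attained at k = 0)
  C[0][2] = min over k of (A[0][0] + B[0][2] = 6 + 10 = 16, A[0][1] + B[1][2] = 5 + -4 = 1, A[0][2] + B[2][2] = 9 + 9 = 18) = 1 (attained at k = 1)
  C[1][0] = min over k of (A[1][0] + B[0][0] = 5 + 7 = 12, A[1][1] + B[1][0] = 6 + 0 = 6, A[1][2] + B[2][0] = 6 + 9 = 15) = 6 (attained at k = 1)
  C[1][1] = min over k of (A[1][0] + B[0][1] = 5 + 2 = 7, A[1][1] + B[1][1] = 6 + 5 = 11, A[1][2] + B[2][1] = 6 + 3 = 9) = 7 (attained at k = 0)
  C[1][2] = min over k of (A[1][0] + B[0][2] = 5 + 10 = 15, A[1][1] + B[1][2] = 6 + -4 = 2, A[1][2] + B[2][2] = 6 + 9 = 15) = 2 (attained at k = 1)
  C[2][0] = min over k of (A[2][0] + B[0][0] = 4 + 7 = 11, A[2][1] + B[1][0] = 7 + 0 = 7, A[2][2] + B[2][0] = 0 + 9 = 9) = 7 (attained at k = 1)
  C[2][1] = min over k of (A[2][0] + B[0][1] = 4 + 2 = 6, A[2][1] + B[1][1] = 7 + 5 = 12, A[2][2] + B[2][1] = 0 + 3 = 3) = 3 (attained at k = 2)
  C[2][2] = min over k of (A[2][0] + B[0][2] = 4 + 10 = 14, A[2][1] + B[1][2] = 7 + -4 = 3, A[2][2] + B[2][2] = 0 + 9 = 9) = 3 (attained at k = 1)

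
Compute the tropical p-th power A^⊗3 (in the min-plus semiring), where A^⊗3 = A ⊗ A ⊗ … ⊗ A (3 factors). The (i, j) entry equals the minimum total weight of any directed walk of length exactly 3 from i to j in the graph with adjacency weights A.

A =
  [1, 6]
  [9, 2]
A^⊗3 =
  [3, 8]
  [11, 6]

Each entry (A^⊗3)_ij equals the minimum over all length-3 walks i = v_0 → v_1 → … → v_3 = j of Σ_t A[v_t][v_{t+1}]. For example, for (i, j) = (0, 1) we minimise over 4 possible intermediate vertex sequences; the minimum is 8, attained along the walk 0 → 0 → 0 → 1.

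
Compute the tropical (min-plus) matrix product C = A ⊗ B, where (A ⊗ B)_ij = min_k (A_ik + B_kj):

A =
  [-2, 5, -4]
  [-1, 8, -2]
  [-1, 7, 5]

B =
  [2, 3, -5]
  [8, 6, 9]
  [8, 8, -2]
A ⊗ B =
  [0, 1, -7]
  [1, 2, -6]
  [1, 2, -6]

Apply the min-plus product entry-by-entry:
  C[0][0] = min over k of (A[0][0] + B[0][0] = -2 + 2 = 0, A[0][1] + B[1][0] = 5 + 8 = 13, A[0][2] + B[2][0] = -4 + 8 = 4) = 0 (attained at k = 0)
  C[0][1] = min over k of (A[0][0] + B[0][1] = -2 + 3 = 1, A[0][1] + B[1][1] = 5 + 6 = 11, A[0][2] + B[2][1] = -4 + 8 = 4) = 1 (attained at k = 0)
  C[0][2] = min over k of (A[0][0] + B[0][2] = -2 + -5 = -7, A[0][1] + B[1][2] = 5 + 9 = 14, A[0][2] + B[2][2] = -4 + -2 = -6) = -7 (attained at k = 0)
  C[1][0] = min over k of (A[1][0] + B[0][0] = -1 + 2 = 1, A[1][1] + B[1][0] = 8 + 8 = 16, A[1][2] + B[2][0] = -2 + 8 = 6) = 1 (attained at k = 0)
  C[1][1] = min over k of (A[1][0] + B[0][1] = -1 + 3 = 2, A[1][1] + B[1][1] = 8 + 6 = 14, A[1][2] + B[2][1] = -2 + 8 = 6) = 2 (attained at k = 0)
  C[1][2] = min over k of (A[1][0] + B[0][2] = -1 + -5 = -6, A[1][1] + B[1][2] = 8 + 9 = 17, A[1][2] + B[2][2] = -2 + -2 = -4) = -6 (attained at k = 0)
  C[2][0] = min over k of (A[2][0] + B[0][0] = -1 + 2 = 1, A[2][1] + B[1][0] = 7 + 8 = 15, A[2][2] + B[2][0] = 5 + 8 = 13) = 1 (attained at k = 0)
  C[2][1] = min over k of (A[2][0] + B[0][1] = -1 + 3 = 2, A[2][1] + B[1][1] = 7 + 6 = 13, A[2][2] + B[2][1] = 5 + 8 = 13) = 2 (attained at k = 0)
  C[2][2] = min over k of (A[2][0] + B[0][2] = -1 + -5 = -6, A[2][1] + B[1][2] = 7 + 9 = 16, A[2][2] + B[2][2] = 5 + -2 = 3) = -6 (attained at k = 0)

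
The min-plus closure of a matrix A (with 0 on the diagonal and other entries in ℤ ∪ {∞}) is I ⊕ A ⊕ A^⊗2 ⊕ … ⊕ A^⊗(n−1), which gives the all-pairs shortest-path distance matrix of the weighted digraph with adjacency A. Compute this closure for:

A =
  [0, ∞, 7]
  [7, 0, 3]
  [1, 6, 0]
Closure =
  [0, 13, 7]
  [4, 0, 3]
  [1, 6, 0]

This is the Floyd-Warshall all-pairs shortest-path computation. For each intermediate vertex k = 0, 1, …, 2, update dist[i][j] ← min(dist[i][j], dist[i][k] + dist[k][j]). The final matrix gives, for each (i, j), the minimum total weight of any directed path from i to j (possibly empty when i = j).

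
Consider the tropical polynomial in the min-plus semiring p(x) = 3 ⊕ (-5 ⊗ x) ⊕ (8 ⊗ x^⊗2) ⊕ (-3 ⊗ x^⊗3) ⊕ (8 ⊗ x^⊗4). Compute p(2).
p(2) = -3

A tropical monomial a ⊗ x^⊗i evaluates to a + i · x. Evaluating each term at x = 2:
  Term 0 contributes 3 + 0 · 2 = 3
  Term 1 contributes -5 + 1 · 2 = -3
  Term 2 contributes 8 + 2 · 2 = 12
  Term 3 contributes -3 + 3 · 2 = 3
  Term 4 contributes 8 + 4 · 2 = 16
p(2) = ⊕ of these = min[3, -3, 12, 3, 16] = -3.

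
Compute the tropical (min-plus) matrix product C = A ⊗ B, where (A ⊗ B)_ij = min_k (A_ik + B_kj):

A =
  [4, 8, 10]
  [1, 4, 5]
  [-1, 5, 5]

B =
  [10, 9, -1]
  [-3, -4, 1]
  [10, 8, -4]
A ⊗ B =
  [5, 4, 3]
  [1, 0, 0]
  [2, 1, -2]

Apply the min-plus product entry-by-entry:
  C[0][0] = min over k of (A[0][0] + B[0][0] = 4 + 10 = 14, A[0][1] + B[1][0] = 8 + -3 = 5, A[0][2] + B[2][0] = 10 + 10 = 20) = 5 (attained at k = 1)
  C[0][1] = min over k of (A[0][0] + B[0][1] = 4 + 9 = 13, A[0][1] + B[1][1] = 8 + -4 = 4, A[0][2] + B[2][1] = 10 + 8 = 18) = 4 (attained at k = 1)
  C[0][2] = min over k of (A[0][0] + B[0][2] = 4 + -1 = 3, A[0][1] + B[1][2] = 8 + 1 = 9, A[0][2] + B[2][2] = 10 + -4 = 6) = 3 (attained at k = 0)
  C[1][0] = min over k of (A[1][0] + B[0][0] = 1 + 10 = 11, A[1][1] + B[1][0] = 4 + -3 = 1, A[1][2] + B[2][0] = 5 + 10 = 15) = 1 (attained at k = 1)
  C[1][1] = min over k of (A[1][0] + B[0][1] = 1 + 9 = 10, A[1][1] + B[1][1] = 4 + -4 = 0, A[1][2] + B[2][1] = 5 + 8 = 13) = 0 (attained at k = 1)
  C[1][2] = min over k of (A[1][0] + B[0][2] = 1 + -1 = 0, A[1][1] + B[1][2] = 4 + 1 = 5, A[1][2] + B[2][2] = 5 + -4 = 1) = 0 (attained at k = 0)
  C[2][0] = min over k of (A[2][0] + B[0][0] = -1 + 10 = 9, A[2][1] + B[1][0] = 5 + -3 = 2, A[2][2] + B[2][0] = 5 + 10 = 15) = 2 (attained at k = 1)
  C[2][1] = min over k of (A[2][0] + B[0][1] = -1 + 9 = 8, A[2][1] + B[1][1] = 5 + -4 = 1, A[2][2] + B[2][1] = 5 + 8 = 13) = 1 (attained at k = 1)
  C[2][2] = min over k of (A[2][0] + B[0][2] = -1 + -1 = -2, A[2][1] + B[1][2] = 5 + 1 = 6, A[2][2] + B[2][2] = 5 + -4 = 1) = -2 (attained at k = 0)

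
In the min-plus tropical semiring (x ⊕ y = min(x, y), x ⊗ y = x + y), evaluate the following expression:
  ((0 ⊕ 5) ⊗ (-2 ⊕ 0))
((0 ⊕ 5) ⊗ (-2 ⊕ 0)) = -2

Expand innermost to outermost. Recall ⊕ takes the minimum of its arguments and ⊗ takes their sum. Working out the expression ((0 ⊕ 5) ⊗ (-2 ⊕ 0)) gives -2.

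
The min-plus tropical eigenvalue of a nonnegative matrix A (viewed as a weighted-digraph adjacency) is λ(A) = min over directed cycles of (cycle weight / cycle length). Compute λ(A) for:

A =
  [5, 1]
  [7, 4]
λ(A) = 4

Enumerate directed cycles and compute their means (weight / length). Sample:
  cycle 0 → 0: weight = 5, length = 1, mean = 5/1 ≈ 5.000
  cycle 1 → 1: weight = 4, length = 1, mean = 4/1 ≈ 4.000
  cycle 0 → 1 → 0: weight = 8, length = 2, mean = 8/2 ≈ 4.000
  cycle 1 → 0 → 1: weight = 8, length = 2, mean = 8/2 ≈ 4.000
Minimum mean = 4.000, attained e.g. along the cycle 1 → 1 with weight 4 and length 1. So λ(A) = 4/1 = 4.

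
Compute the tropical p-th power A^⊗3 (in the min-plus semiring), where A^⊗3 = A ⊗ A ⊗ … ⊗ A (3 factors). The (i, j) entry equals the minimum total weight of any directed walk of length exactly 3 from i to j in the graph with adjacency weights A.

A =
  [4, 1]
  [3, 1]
A^⊗3 =
  [5, 3]
  [5, 3]

Each entry (A^⊗3)_ij equals the minimum over all length-3 walks i = v_0 → v_1 → … → v_3 = j of Σ_t A[v_t][v_{t+1}]. For example, for (i, j) = (0, 1) we minimise over 4 possible intermediate vertex sequences; the minimum is 3, attained along the walk 0 → 1 → 1 → 1.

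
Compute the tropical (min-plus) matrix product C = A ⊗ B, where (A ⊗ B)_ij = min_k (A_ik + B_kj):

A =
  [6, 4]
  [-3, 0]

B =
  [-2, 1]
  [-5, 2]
A ⊗ B =
  [-1, 6]
  [-5, -2]

Apply the min-plus product entry-by-entry:
  C[0][0] = min over k of (A[0][0] + B[0][0] = 6 + -2 = 4, A[0][1] + B[1][0] = 4 + -5 = -1) = -1 (attained at k = 1)
  C[0][1] = min over k of (A[0][0] + B[0][1] = 6 + 1 = 7, A[0][1] + B[1][1] = 4 + 2 = 6) = 6 (attained at k = 1)
  C[1][0] = min over k of (A[1][0] + B[0][0] = -3 + -2 = -5, A[1][1] + B[1][0] = 0 + -5 = -5) = -5 (attained at k = 0)
  C[1][1] = min over k of (A[1][0] + B[0][1] = -3 + 1 = -2, A[1][1] + B[1][1] = 0 + 2 = 2) = -2 (attained at k = 0)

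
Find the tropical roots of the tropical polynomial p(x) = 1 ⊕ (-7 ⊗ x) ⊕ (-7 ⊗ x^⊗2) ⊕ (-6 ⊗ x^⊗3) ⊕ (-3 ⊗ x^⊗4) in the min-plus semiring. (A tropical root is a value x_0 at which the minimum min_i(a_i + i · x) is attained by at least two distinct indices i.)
Roots: {-3, -1, 0, 8}

Each tropical root is a break point of the lower envelope of the lines y = a_i + i · x (there are 5 lines, with slopes 0, 1, ..., 4). Only the lines that attain the minimum somewhere contribute to roots; other lines are dominated. Here the surviving (envelope) indices are i = 4, i = 3, i = 2, i = 1, i = 0.
Intersections between consecutive envelope lines give the roots: for adjacent envelope indices i < j the intersection is x = (a_i − a_j) / (j − i). Reading off the sorted break points: {-3, -1, 0, 8}.
Verification: at each break x_0, at least two indices attain the minimum of min_i(a_i + i · x_0).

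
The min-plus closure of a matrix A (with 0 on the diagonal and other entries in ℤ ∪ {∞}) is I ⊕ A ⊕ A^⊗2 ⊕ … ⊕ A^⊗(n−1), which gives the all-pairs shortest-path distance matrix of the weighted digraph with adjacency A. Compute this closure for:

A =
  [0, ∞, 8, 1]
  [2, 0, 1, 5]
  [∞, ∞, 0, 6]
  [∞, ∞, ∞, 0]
Closure =
  [0, ∞, 8, 1]
  [2, 0, 1, 3]
  [∞, ∞, 0, 6]
  [∞, ∞, ∞, 0]

This is the Floyd-Warshall all-pairs shortest-path computation. For each intermediate vertex k = 0, 1, …, 3, update dist[i][j] ← min(dist[i][j], dist[i][k] + dist[k][j]). The final matrix gives, for each (i, j), the minimum total weight of any directed path from i to j (possibly empty when i = j).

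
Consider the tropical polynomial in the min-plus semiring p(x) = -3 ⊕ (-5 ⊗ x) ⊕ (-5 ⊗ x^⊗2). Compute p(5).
p(5) = -3

A tropical monomial a ⊗ x^⊗i evaluates to a + i · x. Evaluating each term at x = 5:
  Term 0 contributes -3 + 0 · 5 = -3
  Term 1 contributes -5 + 1 · 5 = 0
  Term 2 contributes -5 + 2 · 5 = 5
p(5) = ⊕ of these = min[-3, 0, 5] = -3.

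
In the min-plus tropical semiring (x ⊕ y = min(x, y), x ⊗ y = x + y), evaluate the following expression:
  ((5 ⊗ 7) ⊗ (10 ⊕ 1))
((5 ⊗ 7) ⊗ (10 ⊕ 1)) = 13

Expand innermost to outermost. Recall ⊕ takes the minimum of its arguments and ⊗ takes their sum. Working out the expression ((5 ⊗ 7) ⊗ (10 ⊕ 1)) gives 13.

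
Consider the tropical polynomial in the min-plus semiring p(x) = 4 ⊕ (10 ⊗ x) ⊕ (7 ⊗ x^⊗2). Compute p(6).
p(6) = 4

A tropical monomial a ⊗ x^⊗i evaluates to a + i · x. Evaluating each term at x = 6:
  Term 0 contributes 4 + 0 · 6 = 4
  Term 1 contributes 10 + 1 · 6 = 16
  Term 2 contributes 7 + 2 · 6 = 19
p(6) = ⊕ of these = min[4, 16, 19] = 4.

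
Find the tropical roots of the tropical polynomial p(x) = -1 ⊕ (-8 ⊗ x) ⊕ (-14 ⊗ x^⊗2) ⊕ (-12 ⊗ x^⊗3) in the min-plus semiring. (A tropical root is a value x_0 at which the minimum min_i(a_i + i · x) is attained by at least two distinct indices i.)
Roots: {-2, 6, 7}

Each tropical root is a break point of the lower envelope of the lines y = a_i + i · x (there are 4 lines, with slopes 0, 1, ..., 3). Only the lines that attain the minimum somewhere contribute to roots; other lines are dominated. Here the surviving (envelope) indices are i = 3, i = 2, i = 1, i = 0.
Intersections between consecutive envelope lines give the roots: for adjacent envelope indices i < j the intersection is x = (a_i − a_j) / (j − i). Reading off the sorted break points: {-2, 6, 7}.
Verification: at each break x_0, at least two indices attain the minimum of min_i(a_i + i · x_0).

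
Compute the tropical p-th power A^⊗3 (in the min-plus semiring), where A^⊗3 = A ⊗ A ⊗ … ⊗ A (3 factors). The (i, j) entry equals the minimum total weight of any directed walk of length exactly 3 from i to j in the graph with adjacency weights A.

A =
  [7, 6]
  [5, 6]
A^⊗3 =
  [17, 17]
  [16, 17]

Each entry (A^⊗3)_ij equals the minimum over all length-3 walks i = v_0 → v_1 → … → v_3 = j of Σ_t A[v_t][v_{t+1}]. For example, for (i, j) = (0, 1) we minimise over 4 possible intermediate vertex sequences; the minimum is 17, attained along the walk 0 → 1 → 0 → 1.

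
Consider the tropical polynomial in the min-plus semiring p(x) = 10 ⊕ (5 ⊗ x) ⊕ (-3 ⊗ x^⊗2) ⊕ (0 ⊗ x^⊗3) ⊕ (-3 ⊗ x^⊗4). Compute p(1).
p(1) = -1

A tropical monomial a ⊗ x^⊗i evaluates to a + i · x. Evaluating each term at x = 1:
  Term 0 contributes 10 + 0 · 1 = 10
  Term 1 contributes 5 + 1 · 1 = 6
  Term 2 contributes -3 + 2 · 1 = -1
  Term 3 contributes 0 + 3 · 1 = 3
  Term 4 contributes -3 + 4 · 1 = 1
p(1) = ⊕ of these = min[10, 6, -1, 3, 1] = -1.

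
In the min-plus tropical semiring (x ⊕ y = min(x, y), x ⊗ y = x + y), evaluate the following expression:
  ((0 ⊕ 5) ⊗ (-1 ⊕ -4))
((0 ⊕ 5) ⊗ (-1 ⊕ -4)) = -4

Expand innermost to outermost. Recall ⊕ takes the minimum of its arguments and ⊗ takes their sum. Working out the expression ((0 ⊕ 5) ⊗ (-1 ⊕ -4)) gives -4.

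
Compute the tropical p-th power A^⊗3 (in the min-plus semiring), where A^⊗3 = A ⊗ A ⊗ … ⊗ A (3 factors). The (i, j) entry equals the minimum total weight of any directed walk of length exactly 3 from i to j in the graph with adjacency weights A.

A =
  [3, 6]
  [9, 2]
A^⊗3 =
  [9, 10]
  [13, 6]

Each entry (A^⊗3)_ij equals the minimum over all length-3 walks i = v_0 → v_1 → … → v_3 = j of Σ_t A[v_t][v_{t+1}]. For example, for (i, j) = (0, 1) we minimise over 4 possible intermediate vertex sequences; the minimum is 10, attained along the walk 0 → 1 → 1 → 1.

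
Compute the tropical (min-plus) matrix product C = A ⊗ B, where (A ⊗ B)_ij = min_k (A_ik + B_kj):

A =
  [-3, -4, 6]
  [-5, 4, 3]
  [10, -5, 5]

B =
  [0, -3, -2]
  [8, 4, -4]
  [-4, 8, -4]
A ⊗ B =
  [-3, -6, -8]
  [-5, -8, -7]
  [1, -1, -9]

Apply the min-plus product entry-by-entry:
  C[0][0] = min over k of (A[0][0] + B[0][0] = -3 + 0 = -3, A[0][1] + B[1][0] = -4 + 8 = 4, A[0][2] + B[2][0] = 6 + -4 = 2) = -3 (attained at k = 0)
  C[0][1] = min over k of (A[0][0] + B[0][1] = -3 + -3 = -6, A[0][1] + B[1][1] = -4 + 4 = 0, A[0][2] + B[2][1] = 6 + 8 = 14) = -6 (attained at k = 0)
  C[0][2] = min over k of (A[0][0] + B[0][2] = -3 + -2 = -5, A[0][1] + B[1][2] = -4 + -4 = -8, A[0][2] + B[2][2] = 6 + -4 = 2) = -8 (attained at k = 1)
  C[1][0] = min over k of (A[1][0] + B[0][0] = -5 + 0 = -5, A[1][1] + B[1][0] = 4 + 8 = 12, A[1][2] + B[2][0] = 3 + -4 = -1) = -5 (attained at k = 0)
  C[1][1] = min over k of (A[1][0] + B[0][1] = -5 + -3 = -8, A[1][1] + B[1][1] = 4 + 4 = 8, A[1][2] + B[2][1] = 3 + 8 = 11) = -8 (attained at k = 0)
  C[1][2] = min over k of (A[1][0] + B[0][2] = -5 + -2 = -7, A[1][1] + B[1][2] = 4 + -4 = 0, A[1][2] + B[2][2] = 3 + -4 = -1) = -7 (attained at k = 0)
  C[2][0] = min over k of (A[2][0] + B[0][0] = 10 + 0 = 10, A[2][1] + B[1][0] = -5 + 8 = 3, A[2][2] + B[2][0] = 5 + -4 = 1) = 1 (attained at k = 2)
  C[2][1] = min over k of (A[2][0] + B[0][1] = 10 + -3 = 7, A[2][1] + B[1][1] = -5 + 4 = -1, A[2][2] + B[2][1] = 5 + 8 = 13) = -1 (attained at k = 1)
  C[2][2] = min over k of (A[2][0] + B[0][2] = 10 + -2 = 8, A[2][1] + B[1][2] = -5 + -4 = -9, A[2][2] + B[2][2] = 5 + -4 = 1) = -9 (attained at k = 1)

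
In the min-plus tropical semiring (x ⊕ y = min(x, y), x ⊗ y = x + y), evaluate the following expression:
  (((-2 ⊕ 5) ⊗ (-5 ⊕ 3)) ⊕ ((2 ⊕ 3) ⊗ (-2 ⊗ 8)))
(((-2 ⊕ 5) ⊗ (-5 ⊕ 3)) ⊕ ((2 ⊕ 3) ⊗ (-2 ⊗ 8))) = -7

Expand innermost to outermost. Recall ⊕ takes the minimum of its arguments and ⊗ takes their sum. Working out the expression (((-2 ⊕ 5) ⊗ (-5 ⊕ 3)) ⊕ ((2 ⊕ 3) ⊗ (-2 ⊗ 8))) gives -7.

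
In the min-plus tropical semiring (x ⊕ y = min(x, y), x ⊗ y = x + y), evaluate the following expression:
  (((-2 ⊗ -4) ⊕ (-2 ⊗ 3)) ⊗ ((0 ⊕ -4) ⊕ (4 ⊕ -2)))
(((-2 ⊗ -4) ⊕ (-2 ⊗ 3)) ⊗ ((0 ⊕ -4) ⊕ (4 ⊕ -2))) = -10

Expand innermost to outermost. Recall ⊕ takes the minimum of its arguments and ⊗ takes their sum. Working out the expression (((-2 ⊗ -4) ⊕ (-2 ⊗ 3)) ⊗ ((0 ⊕ -4) ⊕ (4 ⊕ -2))) gives -10.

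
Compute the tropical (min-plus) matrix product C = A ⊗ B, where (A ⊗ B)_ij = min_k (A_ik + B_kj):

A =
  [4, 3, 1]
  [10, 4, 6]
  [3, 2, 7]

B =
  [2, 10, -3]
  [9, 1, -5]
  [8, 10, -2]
A ⊗ B =
  [6, 4, -2]
  [12, 5, -1]
  [5, 3, -3]

Apply the min-plus product entry-by-entry:
  C[0][0] = min over k of (A[0][0] + B[0][0] = 4 + 2 = 6, A[0][1] + B[1][0] = 3 + 9 = 12, A[0][2] + B[2][0] = 1 + 8 = 9) = 6 (attained at k = 0)
  C[0][1] = min over k of (A[0][0] + B[0][1] = 4 + 10 = 14, A[0][1] + B[1][1] = 3 + 1 = 4, A[0][2] + B[2][1] = 1 + 10 = 11) = 4 (attained at k = 1)
  C[0][2] = min over k of (A[0][0] + B[0][2] = 4 + -3 = 1, A[0][1] + B[1][2] = 3 + -5 = -2, A[0][2] + B[2][2] = 1 + -2 = -1) = -2 (attained at k = 1)
  C[1][0] = min over k of (A[1][0] + B[0][0] = 10 + 2 = 12, A[1][1] + B[1][0] = 4 + 9 = 13, A[1][2] + B[2][0] = 6 + 8 = 14) = 12 (attained at k = 0)
  C[1][1] = min over k of (A[1][0] + B[0][1] = 10 + 10 = 20, A[1][1] + B[1][1] = 4 + 1 = 5, A[1][2] + B[2][1] = 6 + 10 = 16) = 5 (attained at k = 1)
  C[1][2] = min over k of (A[1][0] + B[0][2] = 10 + -3 = 7, A[1][1] + B[1][2] = 4 + -5 = -1, A[1][2] + B[2][2] = 6 + -2 = 4) = -1 (attained at k = 1)
  C[2][0] = min over k of (A[2][0] + B[0][0] = 3 + 2 = 5, A[2][1] + B[1][0] = 2 + 9 = 11, A[2][2] + B[2][0] = 7 + 8 = 15) = 5 (attained at k = 0)
  C[2][1] = min over k of (A[2][0] + B[0][1] = 3 + 10 = 13, A[2][1] + B[1][1] = 2 + 1 = 3, A[2][2] + B[2][1] = 7 + 10 = 17) = 3 (attained at k = 1)
  C[2][2] = min over k of (A[2][0] + B[0][2] = 3 + -3 = 0, A[2][1] + B[1][2] = 2 + -5 = -3, A[2][2] + B[2][2] = 7 + -2 = 5) = -3 (attained at k = 1)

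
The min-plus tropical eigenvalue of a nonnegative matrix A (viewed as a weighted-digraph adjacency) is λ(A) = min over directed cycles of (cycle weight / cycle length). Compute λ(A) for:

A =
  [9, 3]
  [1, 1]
λ(A) = 1

Enumerate directed cycles and compute their means (weight / length). Sample:
  cycle 0 → 0: weight = 9, length = 1, mean = 9/1 ≈ 9.000
  cycle 1 → 1: weight = 1, length = 1, mean = 1/1 ≈ 1.000
  cycle 0 → 1 → 0: weight = 4, length = 2, mean = 4/2 ≈ 2.000
  cycle 1 → 0 → 1: weight = 4, length = 2, mean = 4/2 ≈ 2.000
Minimum mean = 1.000, attained e.g. along the cycle 1 → 1 with weight 1 and length 1. So λ(A) = 1/1 = 1.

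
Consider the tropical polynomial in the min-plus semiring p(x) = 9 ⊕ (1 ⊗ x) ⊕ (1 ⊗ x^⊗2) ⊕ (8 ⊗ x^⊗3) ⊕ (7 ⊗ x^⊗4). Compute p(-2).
p(-2) = -3

A tropical monomial a ⊗ x^⊗i evaluates to a + i · x. Evaluating each term at x = -2:
  Term 0 contributes 9 + 0 · -2 = 9
  Term 1 contributes 1 + 1 · -2 = -1
  Term 2 contributes 1 + 2 · -2 = -3
  Term 3 contributes 8 + 3 · -2 = 2
  Term 4 contributes 7 + 4 · -2 = -1
p(-2) = ⊕ of these = min[9, -1, -3, 2, -1] = -3.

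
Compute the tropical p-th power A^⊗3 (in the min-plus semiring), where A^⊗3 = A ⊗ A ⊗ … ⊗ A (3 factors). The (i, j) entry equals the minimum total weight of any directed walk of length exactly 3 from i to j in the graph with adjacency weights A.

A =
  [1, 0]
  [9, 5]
A^⊗3 =
  [3, 2]
  [11, 10]

Each entry (A^⊗3)_ij equals the minimum over all length-3 walks i = v_0 → v_1 → … → v_3 = j of Σ_t A[v_t][v_{t+1}]. For example, for (i, j) = (0, 1) we minimise over 4 possible intermediate vertex sequences; the minimum is 2, attained along the walk 0 → 0 → 0 → 1.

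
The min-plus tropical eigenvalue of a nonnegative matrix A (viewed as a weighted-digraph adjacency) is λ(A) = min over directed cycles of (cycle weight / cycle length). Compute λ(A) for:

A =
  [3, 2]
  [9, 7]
λ(A) = 3

Enumerate directed cycles and compute their means (weight / length). Sample:
  cycle 0 → 0: weight = 3, length = 1, mean = 3/1 ≈ 3.000
  cycle 1 → 1: weight = 7, length = 1, mean = 7/1 ≈ 7.000
  cycle 0 → 1 → 0: weight = 11, length = 2, mean = 11/2 ≈ 5.500
  cycle 1 → 0 → 1: weight = 11, length = 2, mean = 11/2 ≈ 5.500
Minimum mean = 3.000, attained e.g. along the cycle 0 → 0 with weight 3 and length 1. So λ(A) = 3/1 = 3.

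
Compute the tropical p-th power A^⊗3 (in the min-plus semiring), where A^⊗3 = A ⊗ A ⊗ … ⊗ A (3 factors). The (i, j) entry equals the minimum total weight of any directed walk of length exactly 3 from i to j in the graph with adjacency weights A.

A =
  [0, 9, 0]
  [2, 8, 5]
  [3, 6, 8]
A^⊗3 =
  [0, 6, 0]
  [2, 8, 2]
  [3, 9, 3]

Each entry (A^⊗3)_ij equals the minimum over all length-3 walks i = v_0 → v_1 → … → v_3 = j of Σ_t A[v_t][v_{t+1}]. For example, for (i, j) = (0, 2) we minimise over 9 possible intermediate vertex sequences; the minimum is 0, attained along the walk 0 → 0 → 0 → 2.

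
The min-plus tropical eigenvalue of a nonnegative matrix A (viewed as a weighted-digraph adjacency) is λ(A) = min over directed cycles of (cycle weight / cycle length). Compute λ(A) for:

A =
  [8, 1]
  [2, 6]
λ(A) = 3/2

Enumerate directed cycles and compute their means (weight / length). Sample:
  cycle 0 → 0: weight = 8, length = 1, mean = 8/1 ≈ 8.000
  cycle 1 → 1: weight = 6, length = 1, mean = 6/1 ≈ 6.000
  cycle 0 → 1 → 0: weight = 3, length = 2, mean = 3/2 ≈ 1.500
  cycle 1 → 0 → 1: weight = 3, length = 2, mean = 3/2 ≈ 1.500
Minimum mean = 1.500, attained e.g. along the cycle 0 → 1 → 0 with weight 3 and length 2. So λ(A) = 3/2 = 3/2.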